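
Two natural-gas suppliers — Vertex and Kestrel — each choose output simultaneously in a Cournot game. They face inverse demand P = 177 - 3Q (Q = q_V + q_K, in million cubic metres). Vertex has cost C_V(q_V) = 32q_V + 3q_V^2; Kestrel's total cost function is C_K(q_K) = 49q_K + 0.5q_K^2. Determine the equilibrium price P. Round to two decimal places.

Vertex's profit: π_V = (177 - 3Q)q_V - (32q_V + 3q_V²). Setting ∂π_V/∂q_V = 0: 145 - 12q_V - 3(q_K) = 0.
Kestrel's profit: π_K = (177 - 3Q)q_K - (49q_K + (1/2)q_K²). Setting ∂π_K/∂q_K = 0: 128 - 7q_K - 3(q_V) = 0.
Best responses: q_V = (145 - 3q_K)/12, q_K = (128 - 3q_V)/7.
Solving the pair: q_V = 631/75, q_K = 367/25.
Total output Q = 1732/75, so price P = 177 - 3·(1732/75) = 107.7200.

107.72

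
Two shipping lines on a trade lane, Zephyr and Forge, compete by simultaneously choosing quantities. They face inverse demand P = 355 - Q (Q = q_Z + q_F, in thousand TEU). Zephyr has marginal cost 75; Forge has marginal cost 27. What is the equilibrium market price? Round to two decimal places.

Zephyr's profit: π_Z = (355 - Q)q_Z - (75q_Z). Setting ∂π_Z/∂q_Z = 0: 280 - 2q_Z - (q_F) = 0.
Forge's first-order condition: 328 - 2q_F - (q_Z) = 0.
Best responses: q_Z = (280 - q_F)/2, q_F = (328 - q_Z)/2.
Substituting one into the other gives q_Z = 232/3 and q_F = 376/3.
Total output Q = 608/3, so price P = 355 - 608/3 = 457/3.

152.33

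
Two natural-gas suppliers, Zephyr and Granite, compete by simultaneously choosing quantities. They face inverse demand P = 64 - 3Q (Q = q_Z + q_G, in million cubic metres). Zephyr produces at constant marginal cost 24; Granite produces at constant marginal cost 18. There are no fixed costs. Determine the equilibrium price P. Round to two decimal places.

Zephyr's profit: π_Z = (64 - 3Q)q_Z - (24q_Z). Setting ∂π_Z/∂q_Z = 0: 40 - 6q_Z - 3(q_G) = 0.
Granite's first-order condition: 46 - 6q_G - 3(q_Z) = 0.
So q_Z = (40 - 3q_G)/6 and q_G = (46 - 3q_Z)/6.
Solving the pair: q_Z = 34/9, q_G = 52/9.
Total output Q = 86/9, so price P = 64 - 3·(86/9) = 106/3.

35.33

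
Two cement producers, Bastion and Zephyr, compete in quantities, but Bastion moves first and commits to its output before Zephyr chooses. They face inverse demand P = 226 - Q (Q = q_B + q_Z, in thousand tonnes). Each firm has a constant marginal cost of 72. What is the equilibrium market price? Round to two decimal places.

The follower Zephyr best-responds to any q_B: π_Z = (226 - Q)q_Z - 72q_Z.
∂π_Z/∂q_Z = 154 - q_B - 2q_Z = 0 gives the reaction function q_Z = (154 - q_B)/2.
Bastion substitutes q_Z(q_B) into its own profit: π_B = q_B(226 - q_B - (154 - q_B)/2) - 72q_B = (149 - (1/2)q_B)q_B - 72q_B.
Maximising: ∂π_B/∂q_B = 77 - q_B = 0, giving q_B = 77.
Then q_Z = (154 - 77)/2 = 77/2.
Total output Q = 231/2, so price P = 226 - 231/2 = 221/2.

110.50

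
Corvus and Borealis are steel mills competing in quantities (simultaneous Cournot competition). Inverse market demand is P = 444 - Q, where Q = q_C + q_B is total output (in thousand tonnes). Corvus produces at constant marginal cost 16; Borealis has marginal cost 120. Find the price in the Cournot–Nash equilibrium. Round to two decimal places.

Corvus's profit: π_C = (444 - Q)q_C - (16q_C). Setting ∂π_C/∂q_C = 0: 428 - 2q_C - (q_B) = 0.
Borealis's first-order condition: 324 - 2q_B - (q_C) = 0.
Best responses: q_C = (428 - q_B)/2, q_B = (324 - q_C)/2.
Substituting one into the other gives q_C = 532/3 and q_B = 220/3.
Total output Q = 752/3, so price P = 444 - 752/3 = 580/3.

193.33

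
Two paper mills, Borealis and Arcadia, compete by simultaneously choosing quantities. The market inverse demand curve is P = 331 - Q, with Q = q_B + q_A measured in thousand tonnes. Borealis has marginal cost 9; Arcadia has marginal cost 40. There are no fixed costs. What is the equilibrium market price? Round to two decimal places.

Borealis's profit: π_B = (331 - Q)q_B - (9q_B). Setting ∂π_B/∂q_B = 0: 322 - 2q_B - (q_A) = 0.
Arcadia's profit: π_A = (331 - Q)q_A - (40q_A). Setting ∂π_A/∂q_A = 0: 291 - 2q_A - (q_B) = 0.
Best responses: q_B = (322 - q_A)/2, q_A = (291 - q_B)/2.
Solving the pair: q_B = 353/3, q_A = 260/3.
Total output Q = 613/3, so price P = 331 - 613/3 = 380/3.

126.67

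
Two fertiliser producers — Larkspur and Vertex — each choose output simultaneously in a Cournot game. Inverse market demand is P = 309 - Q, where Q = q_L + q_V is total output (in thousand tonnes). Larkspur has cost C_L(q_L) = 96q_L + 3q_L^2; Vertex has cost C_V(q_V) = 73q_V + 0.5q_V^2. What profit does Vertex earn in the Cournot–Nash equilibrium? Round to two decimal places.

7955.46

Larkspur's profit: π_L = (309 - Q)q_L - (96q_L + 3q_L²). Setting ∂π_L/∂q_L = 0: 213 - 8q_L - (q_V) = 0.
Vertex's profit: π_V = (309 - Q)q_V - (73q_V + (1/2)q_V²). Setting ∂π_V/∂q_V = 0: 236 - 3q_V - (q_L) = 0.
Rearranging gives the reaction functions q_L = (213 - q_V)/8 and q_V = (236 - q_L)/3.
Solving the pair: q_L = 403/23, q_V = 1675/23.
Price P = 309 - 90.3478 = 218.6522.
Vertex's profit: 218.6522·(1675/23) - 73·(1675/23) - (1/2)(1675/23)² = 7955.4584.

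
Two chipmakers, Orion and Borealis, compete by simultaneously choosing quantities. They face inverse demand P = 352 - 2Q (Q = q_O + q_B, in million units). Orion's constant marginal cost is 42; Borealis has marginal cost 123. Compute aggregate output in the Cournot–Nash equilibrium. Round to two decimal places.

89.83

Orion's profit: π_O = (352 - 2Q)q_O - (42q_O). Setting ∂π_O/∂q_O = 0: 310 - 4q_O - 2(q_B) = 0.
Borealis's profit: π_B = (352 - 2Q)q_B - (123q_B). Setting ∂π_B/∂q_B = 0: 229 - 4q_B - 2(q_O) = 0.
Rearranging gives the reaction functions q_O = (310 - 2q_B)/4 and q_B = (229 - 2q_O)/4.
Solving the pair: q_O = 391/6, q_B = 74/3.
Total output Q = 391/6 + 74/3 = 539/6.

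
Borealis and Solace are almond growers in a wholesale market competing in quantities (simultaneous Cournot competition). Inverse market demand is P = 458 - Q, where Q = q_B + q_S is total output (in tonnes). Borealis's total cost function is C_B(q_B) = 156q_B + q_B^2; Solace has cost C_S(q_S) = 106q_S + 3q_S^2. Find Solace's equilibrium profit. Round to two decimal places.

5091.51

Borealis's profit: π_B = (458 - Q)q_B - (156q_B + q_B²). Setting ∂π_B/∂q_B = 0: 302 - 4q_B - (q_S) = 0.
Solace's profit: π_S = (458 - Q)q_S - (106q_S + 3q_S²). Setting ∂π_S/∂q_S = 0: 352 - 8q_S - (q_B) = 0.
So q_B = (302 - q_S)/4 and q_S = (352 - q_B)/8.
Solving the pair: q_B = 66.5806, q_S = 1106/31.
Price P = 458 - 102.2581 = 355.7419.
Solace's profit: 355.7419·(1106/31) - 106·(1106/31) - 3(1106/31)² = 5091.5130.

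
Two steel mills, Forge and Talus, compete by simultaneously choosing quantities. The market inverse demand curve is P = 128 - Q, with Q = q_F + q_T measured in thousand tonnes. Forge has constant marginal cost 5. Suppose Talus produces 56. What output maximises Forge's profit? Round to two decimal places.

33.50

With the rival's output fixed at 56, Forge's profit is π_F = (128 - 56 - q_F)q_F - (5q_F) = (72 - q_F)q_F - (5q_F).
∂π_F/∂q_F = 67 - 2q_F = 0, so q_F = 67/2.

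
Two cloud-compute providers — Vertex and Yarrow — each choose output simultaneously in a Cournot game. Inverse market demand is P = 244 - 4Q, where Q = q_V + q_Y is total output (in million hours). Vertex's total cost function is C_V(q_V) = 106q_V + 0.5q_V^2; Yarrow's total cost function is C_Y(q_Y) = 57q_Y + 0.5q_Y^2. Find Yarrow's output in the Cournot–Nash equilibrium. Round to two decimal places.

Vertex's profit: π_V = (244 - 4Q)q_V - (106q_V + (1/2)q_V²). Setting ∂π_V/∂q_V = 0: 138 - 9q_V - 4(q_Y) = 0.
Yarrow's profit: π_Y = (244 - 4Q)q_Y - (57q_Y + (1/2)q_Y²). Setting ∂π_Y/∂q_Y = 0: 187 - 9q_Y - 4(q_V) = 0.
Best responses: q_V = (138 - 4q_Y)/9, q_Y = (187 - 4q_V)/9.
Solving the pair: q_V = 38/5, q_Y = 87/5.

17.40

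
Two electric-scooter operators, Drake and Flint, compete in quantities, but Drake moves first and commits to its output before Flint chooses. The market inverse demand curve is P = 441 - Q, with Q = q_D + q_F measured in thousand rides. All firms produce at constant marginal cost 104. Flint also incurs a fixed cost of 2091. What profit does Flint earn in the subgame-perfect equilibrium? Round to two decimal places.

The follower Flint best-responds to any q_D: π_F = (441 - Q)q_F - 104q_F.
Follower FOC: 337 - q_D - 2q_F = 0, so q_F(q_D) = (337 - q_D)/2.
Drake substitutes q_F(q_D) into its own profit: π_D = q_D(441 - q_D - (337 - q_D)/2) - 104q_D = (545/2 - (1/2)q_D)q_D - 104q_D.
Leader FOC: 337/2 - q_D = 0, so q_D = 337/2.
Then q_F = (337 - 337/2)/2 = 337/4.
Price P = 441 - 1011/4 = 753/4.
Flint's profit: (753/4 - 104)·(337/4) - 2091 = 5007.0625.

5007.06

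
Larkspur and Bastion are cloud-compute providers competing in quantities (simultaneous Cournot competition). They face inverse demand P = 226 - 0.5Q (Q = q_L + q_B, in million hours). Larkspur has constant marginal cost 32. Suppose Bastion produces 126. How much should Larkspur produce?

131

With the rival's output fixed at 126, Larkspur's profit is π_L = (226 - (1/2)·126 - (1/2)q_L)q_L - (32q_L) = (163 - (1/2)q_L)q_L - (32q_L).
∂π_L/∂q_L = 131 - q_L = 0, so q_L = 131.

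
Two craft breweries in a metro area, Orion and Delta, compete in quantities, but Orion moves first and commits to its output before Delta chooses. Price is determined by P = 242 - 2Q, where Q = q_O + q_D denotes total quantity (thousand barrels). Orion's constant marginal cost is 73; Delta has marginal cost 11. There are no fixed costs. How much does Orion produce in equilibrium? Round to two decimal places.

The follower Delta best-responds to any q_O: π_D = (242 - 2Q)q_D - 11q_D.
Follower FOC: 231 - 2q_O - 4q_D = 0, so q_D(q_O) = (231 - 2q_O)/4.
The leader anticipates this reaction. Substituting into P = 242 - 2Q gives P = 253/2 - q_O, so π_O = (253/2 - q_O)q_O - 73q_O.
Leader FOC: 107/2 - 2q_O = 0, so q_O = 107/4.
Then q_D = (231 - 2·(107/4))/4 = 355/8.

26.75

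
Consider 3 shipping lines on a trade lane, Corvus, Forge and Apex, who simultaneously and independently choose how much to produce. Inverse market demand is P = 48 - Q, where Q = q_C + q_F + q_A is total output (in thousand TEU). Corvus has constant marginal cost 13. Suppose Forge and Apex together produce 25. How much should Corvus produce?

5

With rivals' combined output fixed at 25, Corvus's profit is π_C = (48 - 25 - q_C)q_C - (13q_C) = (23 - q_C)q_C - (13q_C).
∂π_C/∂q_C = 10 - 2q_C = 0, so q_C = 5.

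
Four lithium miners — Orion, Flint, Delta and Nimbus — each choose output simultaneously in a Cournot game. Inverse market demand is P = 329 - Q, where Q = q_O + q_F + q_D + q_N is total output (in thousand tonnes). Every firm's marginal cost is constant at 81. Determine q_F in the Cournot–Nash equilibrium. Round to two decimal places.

A representative firm's profit is π_i = q_i(329 - Q) - 81q_i.
Setting ∂π_i/∂q_i = 0 with rivals' quantities fixed: 248 - 2q_i - Σ_{j≠i} q_j = 0.
With identical firms every q_j equals q_i, so Σ_{j≠i} q_j = 3q_i and 248 = 5q_i, giving q_i = 248/5.

49.60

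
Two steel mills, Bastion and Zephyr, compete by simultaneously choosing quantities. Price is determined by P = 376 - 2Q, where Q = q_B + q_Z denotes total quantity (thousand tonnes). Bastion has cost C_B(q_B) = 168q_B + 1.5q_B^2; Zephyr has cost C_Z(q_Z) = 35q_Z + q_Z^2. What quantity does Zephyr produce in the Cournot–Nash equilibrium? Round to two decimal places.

Bastion's profit: π_B = (376 - 2Q)q_B - (168q_B + (3/2)q_B²). Setting ∂π_B/∂q_B = 0: 208 - 7q_B - 2(q_Z) = 0.
Zephyr's profit: π_Z = (376 - 2Q)q_Z - (35q_Z + q_Z²). Setting ∂π_Z/∂q_Z = 0: 341 - 6q_Z - 2(q_B) = 0.
So q_B = (208 - 2q_Z)/7 and q_Z = (341 - 2q_B)/6.
Substituting one into the other gives q_B = 283/19 and q_Z = 1971/38.

51.87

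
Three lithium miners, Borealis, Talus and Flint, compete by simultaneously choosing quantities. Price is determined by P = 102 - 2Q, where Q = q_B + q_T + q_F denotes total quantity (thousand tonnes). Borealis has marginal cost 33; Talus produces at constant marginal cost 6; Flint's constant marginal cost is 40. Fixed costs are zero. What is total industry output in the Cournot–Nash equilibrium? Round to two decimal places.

28.38

Borealis's profit: π_B = (102 - 2Q)q_B - (33q_B). Setting ∂π_B/∂q_B = 0: 69 - 4q_B - 2(q_T + q_F) = 0.
Talus's profit: π_T = (102 - 2Q)q_T - (6q_T). Setting ∂π_T/∂q_T = 0: 96 - 4q_T - 2(q_B + q_F) = 0.
Flint's first-order condition: 62 - 4q_F - 2(q_B + q_T) = 0.
Summing all 3 equations gives 227 − 8Q = 0, hence Q = 227/8.
Back-substituting: q_B = (69 − 227/4)/2 = 49/8, q_T = (96 − 227/4)/2 = 157/8, q_F = (62 − 227/4)/2 = 21/8.
Total output Q = 49/8 + 157/8 + 21/8 = 227/8.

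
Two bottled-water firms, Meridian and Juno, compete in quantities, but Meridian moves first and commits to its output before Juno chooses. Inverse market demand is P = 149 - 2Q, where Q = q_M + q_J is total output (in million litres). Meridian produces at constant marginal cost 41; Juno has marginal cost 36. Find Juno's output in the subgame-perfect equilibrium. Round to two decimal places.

15.38

The follower Juno best-responds to any q_M: π_J = (149 - 2Q)q_J - 36q_J.
Setting the follower's marginal profit to zero, 113 - 2q_M - 4q_J = 0, i.e. q_J = (113 - 2q_M)/4.
The leader anticipates this reaction. Substituting into P = 149 - 2Q gives P = 185/2 - q_M, so π_M = (185/2 - q_M)q_M - 41q_M.
Leader FOC: 103/2 - 2q_M = 0, so q_M = 103/4.
Then q_J = (113 - 2·(103/4))/4 = 123/8.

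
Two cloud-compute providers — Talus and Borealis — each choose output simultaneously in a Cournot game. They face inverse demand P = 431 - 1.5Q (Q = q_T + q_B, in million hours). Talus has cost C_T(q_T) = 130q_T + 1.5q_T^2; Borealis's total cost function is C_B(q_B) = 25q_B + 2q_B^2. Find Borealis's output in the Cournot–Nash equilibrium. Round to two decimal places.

49.92

Talus's profit: π_T = (431 - 1.5Q)q_T - (130q_T + (3/2)q_T²). Setting ∂π_T/∂q_T = 0: 301 - 6q_T - (3/2)(q_B) = 0.
Borealis's first-order condition: 406 - 7q_B - (3/2)(q_T) = 0.
Rearranging gives the reaction functions q_T = (301 - (3/2)q_B)/6 and q_B = (406 - (3/2)q_T)/7.
Solving the pair: q_T = 37.6855, q_B = 49.9245.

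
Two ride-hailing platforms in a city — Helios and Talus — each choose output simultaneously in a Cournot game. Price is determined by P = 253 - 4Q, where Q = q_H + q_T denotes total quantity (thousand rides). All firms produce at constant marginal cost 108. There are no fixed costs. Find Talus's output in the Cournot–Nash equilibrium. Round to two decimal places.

Each firm earns π_i = (253 - 4Q)q_i - 108q_i.
First-order condition (treating rivals' output as given): 145 - 8q_i - 4q_j = 0.
By symmetry each firm produces the same amount; substituting q_j = q_i yields q_i = 145/12.

12.08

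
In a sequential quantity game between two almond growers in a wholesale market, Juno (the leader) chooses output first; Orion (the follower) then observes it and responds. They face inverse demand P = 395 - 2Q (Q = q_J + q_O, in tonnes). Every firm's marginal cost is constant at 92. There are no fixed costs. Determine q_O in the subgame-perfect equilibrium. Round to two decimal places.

37.88

The follower Orion best-responds to any q_J: π_O = (395 - 2Q)q_O - 92q_O.
Follower FOC: 303 - 2q_J - 4q_O = 0, so q_O(q_J) = (303 - 2q_J)/4.
The leader anticipates this reaction. Substituting into P = 395 - 2Q gives P = 487/2 - q_J, so π_J = (487/2 - q_J)q_J - 92q_J.
Maximising: ∂π_J/∂q_J = 303/2 - 2q_J = 0, giving q_J = 303/4.
Then q_O = (303 - 2·(303/4))/4 = 303/8.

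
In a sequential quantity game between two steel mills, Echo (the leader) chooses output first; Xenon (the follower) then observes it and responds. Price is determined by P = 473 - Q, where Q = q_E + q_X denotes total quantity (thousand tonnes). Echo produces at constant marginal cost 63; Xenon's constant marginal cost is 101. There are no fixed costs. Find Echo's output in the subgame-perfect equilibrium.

224

Solve by backward induction. Given q_E, the follower Xenon maximises π_X = (473 - q_E - q_X)q_X - 101q_X.
∂π_X/∂q_X = 372 - q_E - 2q_X = 0 gives the reaction function q_X = (372 - q_E)/2.
Echo substitutes q_X(q_E) into its own profit: π_E = q_E(473 - q_E - (372 - q_E)/2) - 63q_E = (287 - (1/2)q_E)q_E - 63q_E.
Maximising: ∂π_E/∂q_E = 224 - q_E = 0, giving q_E = 224.
Then q_X = (372 - 224)/2 = 74.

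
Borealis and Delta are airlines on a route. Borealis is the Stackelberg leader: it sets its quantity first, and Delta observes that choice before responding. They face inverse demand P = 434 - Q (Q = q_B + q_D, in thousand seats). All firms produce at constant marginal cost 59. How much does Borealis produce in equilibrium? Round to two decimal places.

Solve by backward induction. Given q_B, the follower Delta maximises π_D = (434 - q_B - q_D)q_D - 59q_D.
Setting the follower's marginal profit to zero, 375 - q_B - 2q_D = 0, i.e. q_D = (375 - q_B)/2.
The leader anticipates this reaction. Substituting into P = 434 - Q gives P = 493/2 - (1/2)q_B, so π_B = (493/2 - (1/2)q_B)q_B - 59q_B.
Maximising: ∂π_B/∂q_B = 375/2 - q_B = 0, giving q_B = 375/2.
Then q_D = (375 - 375/2)/2 = 375/4.

187.50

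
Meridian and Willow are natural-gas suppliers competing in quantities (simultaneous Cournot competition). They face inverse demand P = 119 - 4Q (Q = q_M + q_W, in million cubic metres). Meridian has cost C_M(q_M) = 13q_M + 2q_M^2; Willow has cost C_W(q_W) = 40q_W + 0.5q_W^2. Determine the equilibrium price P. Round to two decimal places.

Meridian's profit: π_M = (119 - 4Q)q_M - (13q_M + 2q_M²). Setting ∂π_M/∂q_M = 0: 106 - 12q_M - 4(q_W) = 0.
Willow's profit: π_W = (119 - 4Q)q_W - (40q_W + (1/2)q_W²). Setting ∂π_W/∂q_W = 0: 79 - 9q_W - 4(q_M) = 0.
So q_M = (106 - 4q_W)/12 and q_W = (79 - 4q_M)/9.
Substituting one into the other gives q_M = 319/46 and q_W = 131/23.
Total output Q = 581/46, so price P = 119 - 4·(581/46) = 1575/23.

68.48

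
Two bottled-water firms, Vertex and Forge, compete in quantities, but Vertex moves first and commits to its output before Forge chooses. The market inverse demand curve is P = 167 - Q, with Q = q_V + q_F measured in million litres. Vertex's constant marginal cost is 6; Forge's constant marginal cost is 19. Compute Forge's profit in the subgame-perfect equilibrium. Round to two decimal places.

930.25

The follower Forge best-responds to any q_V: π_F = (167 - Q)q_F - 19q_F.
∂π_F/∂q_F = 148 - q_V - 2q_F = 0 gives the reaction function q_F = (148 - q_V)/2.
The leader anticipates this reaction. Substituting into P = 167 - Q gives P = 93 - (1/2)q_V, so π_V = (93 - (1/2)q_V)q_V - 6q_V.
Leader FOC: 87 - q_V = 0, so q_V = 87.
Then q_F = (148 - 87)/2 = 61/2.
Price P = 167 - 235/2 = 99/2.
Forge's profit: (99/2 - 19)·(61/2) = 930.2500.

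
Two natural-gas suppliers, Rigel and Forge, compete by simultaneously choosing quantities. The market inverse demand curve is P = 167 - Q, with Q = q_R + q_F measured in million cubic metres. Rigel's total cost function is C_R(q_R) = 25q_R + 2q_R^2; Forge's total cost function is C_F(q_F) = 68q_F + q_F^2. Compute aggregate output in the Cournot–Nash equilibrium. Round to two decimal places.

40.04

Rigel's profit: π_R = (167 - Q)q_R - (25q_R + 2q_R²). Setting ∂π_R/∂q_R = 0: 142 - 6q_R - (q_F) = 0.
Forge's first-order condition: 99 - 4q_F - (q_R) = 0.
Best responses: q_R = (142 - q_F)/6, q_F = (99 - q_R)/4.
Substituting one into the other gives q_R = 469/23 and q_F = 452/23.
Total output Q = 469/23 + 452/23 = 921/23.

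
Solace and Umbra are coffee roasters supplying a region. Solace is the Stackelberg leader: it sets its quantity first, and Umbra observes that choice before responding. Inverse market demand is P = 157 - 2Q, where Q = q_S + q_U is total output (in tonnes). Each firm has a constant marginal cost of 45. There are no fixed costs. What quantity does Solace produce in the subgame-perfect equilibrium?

Solve by backward induction. Given q_S, the follower Umbra maximises π_U = (157 - 2q_S - 2q_U)q_U - 45q_U.
Setting the follower's marginal profit to zero, 112 - 2q_S - 4q_U = 0, i.e. q_U = (112 - 2q_S)/4.
The leader anticipates this reaction. Substituting into P = 157 - 2Q gives P = 101 - q_S, so π_S = (101 - q_S)q_S - 45q_S.
Leader FOC: 56 - 2q_S = 0, so q_S = 28.
Then q_U = (112 - 2·28)/4 = 14.

28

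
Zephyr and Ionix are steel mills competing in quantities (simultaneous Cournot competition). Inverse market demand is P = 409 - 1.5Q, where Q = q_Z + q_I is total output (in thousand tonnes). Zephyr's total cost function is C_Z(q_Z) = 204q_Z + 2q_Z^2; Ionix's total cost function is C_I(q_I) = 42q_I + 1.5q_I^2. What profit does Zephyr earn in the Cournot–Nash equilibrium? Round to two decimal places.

1022.76

Zephyr's profit: π_Z = (409 - 1.5Q)q_Z - (204q_Z + 2q_Z²). Setting ∂π_Z/∂q_Z = 0: 205 - 7q_Z - (3/2)(q_I) = 0.
Ionix's first-order condition: 367 - 6q_I - (3/2)(q_Z) = 0.
Best responses: q_Z = (205 - (3/2)q_I)/7, q_I = (367 - (3/2)q_Z)/6.
Solving the pair: q_Z = 906/53, q_I = 56.8931.
Price P = 409 - (3/2)·73.9874 = 298.0189.
Zephyr's profit: 298.0189·(906/53) - 204·(906/53) - 2(906/53)² = 1022.7576.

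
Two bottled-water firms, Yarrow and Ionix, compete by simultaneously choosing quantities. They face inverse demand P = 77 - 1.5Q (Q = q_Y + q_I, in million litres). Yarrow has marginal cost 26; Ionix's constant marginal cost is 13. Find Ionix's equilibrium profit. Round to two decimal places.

439.19

Yarrow's profit: π_Y = (77 - 1.5Q)q_Y - (26q_Y). Setting ∂π_Y/∂q_Y = 0: 51 - 3q_Y - (3/2)(q_I) = 0.
Ionix's profit: π_I = (77 - 1.5Q)q_I - (13q_I). Setting ∂π_I/∂q_I = 0: 64 - 3q_I - (3/2)(q_Y) = 0.
Best responses: q_Y = (51 - (3/2)q_I)/3, q_I = (64 - (3/2)q_Y)/3.
Substituting one into the other gives q_Y = 76/9 and q_I = 154/9.
Price P = 77 - (3/2)·(230/9) = 116/3.
Ionix's profit: (116/3 - 13)·(154/9) = 439.1852.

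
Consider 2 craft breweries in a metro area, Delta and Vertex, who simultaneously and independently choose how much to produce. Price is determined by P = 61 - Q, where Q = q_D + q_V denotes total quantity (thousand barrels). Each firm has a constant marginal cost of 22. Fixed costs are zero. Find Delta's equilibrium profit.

A representative firm's profit is π_i = q_i(61 - Q) - 22q_i.
Setting ∂π_i/∂q_i = 0 with rivals' quantities fixed: 39 - 2q_i - q_j = 0.
By symmetry each firm produces the same amount; substituting q_j = q_i yields q_i = 39/3 = 13.
Price P = 61 - 26 = 35.
Delta's profit: (35 - 22)·13 = 169.

169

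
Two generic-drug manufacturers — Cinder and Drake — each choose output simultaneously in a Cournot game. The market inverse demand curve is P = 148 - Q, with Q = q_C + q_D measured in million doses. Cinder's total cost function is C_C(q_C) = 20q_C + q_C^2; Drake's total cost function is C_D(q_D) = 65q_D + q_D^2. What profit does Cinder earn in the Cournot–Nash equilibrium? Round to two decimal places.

Cinder's profit: π_C = (148 - Q)q_C - (20q_C + q_C²). Setting ∂π_C/∂q_C = 0: 128 - 4q_C - (q_D) = 0.
Drake's profit: π_D = (148 - Q)q_D - (65q_D + q_D²). Setting ∂π_D/∂q_D = 0: 83 - 4q_D - (q_C) = 0.
Rearranging gives the reaction functions q_C = (128 - q_D)/4 and q_D = (83 - q_C)/4.
Substituting one into the other gives q_C = 143/5 and q_D = 68/5.
Price P = 148 - 211/5 = 529/5.
Cinder's profit: (529/5)·(143/5) - 20·(143/5) - (143/5)² = 1635.9200.

1635.92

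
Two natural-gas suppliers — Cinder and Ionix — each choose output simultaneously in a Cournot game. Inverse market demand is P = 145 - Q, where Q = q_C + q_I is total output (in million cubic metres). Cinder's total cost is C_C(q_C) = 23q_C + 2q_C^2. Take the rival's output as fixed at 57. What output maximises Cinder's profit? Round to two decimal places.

With the rival's output fixed at 57, Cinder's profit is π_C = (145 - 57 - q_C)q_C - (23q_C + 2q_C²) = (88 - q_C)q_C - (23q_C + 2q_C²).
∂π_C/∂q_C = 65 - 6q_C = 0, so q_C = 65/6.

10.83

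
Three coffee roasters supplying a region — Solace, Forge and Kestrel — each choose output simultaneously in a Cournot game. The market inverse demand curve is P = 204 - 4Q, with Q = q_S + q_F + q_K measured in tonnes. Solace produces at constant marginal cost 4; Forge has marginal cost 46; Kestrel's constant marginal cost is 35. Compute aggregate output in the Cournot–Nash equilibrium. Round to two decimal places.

Solace's profit: π_S = (204 - 4Q)q_S - (4q_S). Setting ∂π_S/∂q_S = 0: 200 - 8q_S - 4(q_F + q_K) = 0.
Forge's profit: π_F = (204 - 4Q)q_F - (46q_F). Setting ∂π_F/∂q_F = 0: 158 - 8q_F - 4(q_S + q_K) = 0.
Kestrel's first-order condition: 169 - 8q_K - 4(q_S + q_F) = 0.
Summing all 3 equations gives 527 − 16Q = 0, hence Q = 527/16.
Back-substituting: q_S = (200 − 527/4)/4 = 273/16, q_F = (158 − 527/4)/4 = 105/16, q_K = (169 − 527/4)/4 = 149/16.
Total output Q = 273/16 + 105/16 + 149/16 = 527/16.

32.94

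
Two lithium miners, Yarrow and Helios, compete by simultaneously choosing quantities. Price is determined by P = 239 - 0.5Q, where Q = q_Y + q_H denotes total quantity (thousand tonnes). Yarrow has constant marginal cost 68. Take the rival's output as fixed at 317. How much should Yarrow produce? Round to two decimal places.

12.50

With the rival's output fixed at 317, Yarrow's profit is π_Y = (239 - (1/2)·317 - (1/2)q_Y)q_Y - (68q_Y) = (161/2 - (1/2)q_Y)q_Y - (68q_Y).
∂π_Y/∂q_Y = 25/2 - q_Y = 0, so q_Y = 25/2.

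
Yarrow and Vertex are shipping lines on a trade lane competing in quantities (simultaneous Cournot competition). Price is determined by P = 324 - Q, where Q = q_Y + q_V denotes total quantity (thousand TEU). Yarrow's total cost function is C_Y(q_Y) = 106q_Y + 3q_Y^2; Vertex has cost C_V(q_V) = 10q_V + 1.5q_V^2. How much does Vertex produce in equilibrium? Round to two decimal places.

Yarrow's profit: π_Y = (324 - Q)q_Y - (106q_Y + 3q_Y²). Setting ∂π_Y/∂q_Y = 0: 218 - 8q_Y - (q_V) = 0.
Vertex's first-order condition: 314 - 5q_V - (q_Y) = 0.
So q_Y = (218 - q_V)/8 and q_V = (314 - q_Y)/5.
Substituting one into the other gives q_Y = 776/39 and q_V = 58.8205.

58.82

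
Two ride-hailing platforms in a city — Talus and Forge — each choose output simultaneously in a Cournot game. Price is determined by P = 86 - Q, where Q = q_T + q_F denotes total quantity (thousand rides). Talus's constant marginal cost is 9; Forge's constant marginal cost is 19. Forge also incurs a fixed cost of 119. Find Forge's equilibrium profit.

Talus's profit: π_T = (86 - Q)q_T - (9q_T). Setting ∂π_T/∂q_T = 0: 77 - 2q_T - (q_F) = 0.
Forge's profit: π_F = (86 - Q)q_F - (19q_F). Setting ∂π_F/∂q_F = 0: 67 - 2q_F - (q_T) = 0.
Best responses: q_T = (77 - q_F)/2, q_F = (67 - q_T)/2.
Solving the pair: q_T = 29, q_F = 19.
Price P = 86 - 48 = 38.
Forge's profit: (38 - 19)·19 - 119 = 242.

242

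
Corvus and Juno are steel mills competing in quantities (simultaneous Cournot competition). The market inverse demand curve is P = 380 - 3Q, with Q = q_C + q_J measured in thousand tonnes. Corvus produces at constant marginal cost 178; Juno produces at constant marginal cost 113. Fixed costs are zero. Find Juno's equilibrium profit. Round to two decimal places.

Corvus's profit: π_C = (380 - 3Q)q_C - (178q_C). Setting ∂π_C/∂q_C = 0: 202 - 6q_C - 3(q_J) = 0.
Juno's first-order condition: 267 - 6q_J - 3(q_C) = 0.
So q_C = (202 - 3q_J)/6 and q_J = (267 - 3q_C)/6.
Solving the pair: q_C = 137/9, q_J = 332/9.
Price P = 380 - 3·(469/9) = 671/3.
Juno's profit: (671/3 - 113)·(332/9) = 4082.3704.

4082.37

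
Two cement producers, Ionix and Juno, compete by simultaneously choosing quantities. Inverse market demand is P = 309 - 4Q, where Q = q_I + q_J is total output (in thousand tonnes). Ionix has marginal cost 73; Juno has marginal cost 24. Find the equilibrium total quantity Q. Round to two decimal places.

Ionix's profit: π_I = (309 - 4Q)q_I - (73q_I). Setting ∂π_I/∂q_I = 0: 236 - 8q_I - 4(q_J) = 0.
Juno's first-order condition: 285 - 8q_J - 4(q_I) = 0.
So q_I = (236 - 4q_J)/8 and q_J = (285 - 4q_I)/8.
Substituting one into the other gives q_I = 187/12 and q_J = 167/6.
Total output Q = 187/12 + 167/6 = 521/12.

43.42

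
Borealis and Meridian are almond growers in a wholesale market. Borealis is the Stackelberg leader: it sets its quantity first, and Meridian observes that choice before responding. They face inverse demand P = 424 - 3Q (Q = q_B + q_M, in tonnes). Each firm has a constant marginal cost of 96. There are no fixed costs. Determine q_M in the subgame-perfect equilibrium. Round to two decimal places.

Solve by backward induction. Given q_B, the follower Meridian maximises π_M = (424 - 3q_B - 3q_M)q_M - 96q_M.
Follower FOC: 328 - 3q_B - 6q_M = 0, so q_M(q_B) = (328 - 3q_B)/6.
The leader anticipates this reaction. Substituting into P = 424 - 3Q gives P = 260 - (3/2)q_B, so π_B = (260 - (3/2)q_B)q_B - 96q_B.
Leader FOC: 164 - 3q_B = 0, so q_B = 164/3.
Then q_M = (328 - 3·(164/3))/6 = 82/3.

27.33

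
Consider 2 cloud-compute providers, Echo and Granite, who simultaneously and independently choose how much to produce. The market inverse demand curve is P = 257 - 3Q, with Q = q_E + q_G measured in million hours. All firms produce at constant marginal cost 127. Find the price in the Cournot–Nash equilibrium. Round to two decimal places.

Each firm earns π_i = (257 - 3Q)q_i - 127q_i.
Setting ∂π_i/∂q_i = 0 with rivals' quantities fixed: 130 - 6q_i - 3q_j = 0.
With identical firms every q_j equals q_i, so q_j = q_i and 130 = 9q_i, giving q_i = 130/9.
Total output Q = 260/9, so price P = 257 - 3·(260/9) = 511/3.

170.33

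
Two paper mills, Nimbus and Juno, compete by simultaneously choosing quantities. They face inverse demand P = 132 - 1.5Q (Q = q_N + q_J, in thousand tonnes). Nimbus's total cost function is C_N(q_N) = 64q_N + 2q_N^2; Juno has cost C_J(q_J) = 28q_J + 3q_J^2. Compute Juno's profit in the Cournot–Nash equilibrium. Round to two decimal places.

477.82

Nimbus's profit: π_N = (132 - 1.5Q)q_N - (64q_N + 2q_N²). Setting ∂π_N/∂q_N = 0: 68 - 7q_N - (3/2)(q_J) = 0.
Juno's first-order condition: 104 - 9q_J - (3/2)(q_N) = 0.
Best responses: q_N = (68 - (3/2)q_J)/7, q_J = (104 - (3/2)q_N)/9.
Substituting one into the other gives q_N = 608/81 and q_J = 10.3045.
Price P = 132 - (3/2)·17.8107 = 105.2840.
Juno's profit: 105.2840·10.3045 - 28·10.3045 - 3·10.3045² = 477.8247.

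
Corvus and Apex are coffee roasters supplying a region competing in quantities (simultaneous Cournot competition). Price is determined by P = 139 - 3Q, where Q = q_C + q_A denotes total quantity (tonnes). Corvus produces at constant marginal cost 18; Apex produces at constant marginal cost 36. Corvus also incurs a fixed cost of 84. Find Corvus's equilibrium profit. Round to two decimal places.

631.59

Corvus's profit: π_C = (139 - 3Q)q_C - (18q_C). Setting ∂π_C/∂q_C = 0: 121 - 6q_C - 3(q_A) = 0.
Apex's profit: π_A = (139 - 3Q)q_A - (36q_A). Setting ∂π_A/∂q_A = 0: 103 - 6q_A - 3(q_C) = 0.
Best responses: q_C = (121 - 3q_A)/6, q_A = (103 - 3q_C)/6.
Substituting one into the other gives q_C = 139/9 and q_A = 85/9.
Price P = 139 - 3·(224/9) = 193/3.
Corvus's profit: (193/3 - 18)·(139/9) - 84 = 631.5926.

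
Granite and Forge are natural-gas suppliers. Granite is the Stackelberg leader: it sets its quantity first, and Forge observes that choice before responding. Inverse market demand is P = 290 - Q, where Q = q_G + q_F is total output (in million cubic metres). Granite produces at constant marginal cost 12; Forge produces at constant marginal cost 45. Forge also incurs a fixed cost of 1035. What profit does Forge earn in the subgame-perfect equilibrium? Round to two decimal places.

Solve by backward induction. Given q_G, the follower Forge maximises π_F = (290 - q_G - q_F)q_F - 45q_F.
∂π_F/∂q_F = 245 - q_G - 2q_F = 0 gives the reaction function q_F = (245 - q_G)/2.
Granite substitutes q_F(q_G) into its own profit: π_G = q_G(290 - q_G - (245 - q_G)/2) - 12q_G = (335/2 - (1/2)q_G)q_G - 12q_G.
The leader's first-order condition 311/2 - q_G = 0 yields q_G = 311/2.
Then q_F = (245 - 311/2)/2 = 179/4.
Price P = 290 - 801/4 = 359/4.
Forge's profit: (359/4 - 45)·(179/4) - 1035 = 967.5625.

967.56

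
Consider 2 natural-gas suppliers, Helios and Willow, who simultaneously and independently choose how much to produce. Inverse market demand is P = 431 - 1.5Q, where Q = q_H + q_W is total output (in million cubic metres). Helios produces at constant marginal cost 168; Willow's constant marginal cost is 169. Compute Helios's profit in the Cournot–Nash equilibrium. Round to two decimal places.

Helios's profit: π_H = (431 - 1.5Q)q_H - (168q_H). Setting ∂π_H/∂q_H = 0: 263 - 3q_H - (3/2)(q_W) = 0.
Willow's first-order condition: 262 - 3q_W - (3/2)(q_H) = 0.
Rearranging gives the reaction functions q_H = (263 - (3/2)q_W)/3 and q_W = (262 - (3/2)q_H)/3.
Substituting one into the other gives q_H = 176/3 and q_W = 58.
Price P = 431 - (3/2)·(350/3) = 256.
Helios's profit: (256 - 168)·(176/3) = 5162.6667.

5162.67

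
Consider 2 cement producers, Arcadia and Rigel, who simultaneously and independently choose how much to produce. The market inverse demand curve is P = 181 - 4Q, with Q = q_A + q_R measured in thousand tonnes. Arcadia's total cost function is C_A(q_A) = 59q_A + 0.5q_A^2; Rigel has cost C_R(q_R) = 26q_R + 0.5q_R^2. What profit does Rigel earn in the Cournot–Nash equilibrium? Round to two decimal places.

Arcadia's profit: π_A = (181 - 4Q)q_A - (59q_A + (1/2)q_A²). Setting ∂π_A/∂q_A = 0: 122 - 9q_A - 4(q_R) = 0.
Rigel's profit: π_R = (181 - 4Q)q_R - (26q_R + (1/2)q_R²). Setting ∂π_R/∂q_R = 0: 155 - 9q_R - 4(q_A) = 0.
Best responses: q_A = (122 - 4q_R)/9, q_R = (155 - 4q_A)/9.
Solving the pair: q_A = 478/65, q_R = 907/65.
Price P = 181 - 4·(277/13) = 1245/13.
Rigel's profit: (1245/13)·(907/65) - 26·(907/65) - (1/2)(907/65)² = 876.1942.

876.19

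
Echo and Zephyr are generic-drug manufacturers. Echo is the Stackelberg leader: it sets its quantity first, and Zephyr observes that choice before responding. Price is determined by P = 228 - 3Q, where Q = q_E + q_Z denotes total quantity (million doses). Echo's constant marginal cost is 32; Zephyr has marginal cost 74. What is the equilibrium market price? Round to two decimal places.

Solve by backward induction. Given q_E, the follower Zephyr maximises π_Z = (228 - 3q_E - 3q_Z)q_Z - 74q_Z.
Setting the follower's marginal profit to zero, 154 - 3q_E - 6q_Z = 0, i.e. q_Z = (154 - 3q_E)/6.
Echo substitutes q_Z(q_E) into its own profit: π_E = q_E(228 - 3q_E - (154 - 3q_E)/2) - 32q_E = (151 - (3/2)q_E)q_E - 32q_E.
The leader's first-order condition 119 - 3q_E = 0 yields q_E = 119/3.
Then q_Z = (154 - 3·(119/3))/6 = 35/6.
Total output Q = 91/2, so price P = 228 - 3·(91/2) = 183/2.

91.50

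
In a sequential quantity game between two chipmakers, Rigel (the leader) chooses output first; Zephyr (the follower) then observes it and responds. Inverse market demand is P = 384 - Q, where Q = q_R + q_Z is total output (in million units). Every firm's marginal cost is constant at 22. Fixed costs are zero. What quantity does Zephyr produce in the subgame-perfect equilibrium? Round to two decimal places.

Solve by backward induction. Given q_R, the follower Zephyr maximises π_Z = (384 - q_R - q_Z)q_Z - 22q_Z.
Setting the follower's marginal profit to zero, 362 - q_R - 2q_Z = 0, i.e. q_Z = (362 - q_R)/2.
Rigel substitutes q_Z(q_R) into its own profit: π_R = q_R(384 - q_R - (362 - q_R)/2) - 22q_R = (203 - (1/2)q_R)q_R - 22q_R.
The leader's first-order condition 181 - q_R = 0 yields q_R = 181.
Then q_Z = (362 - 181)/2 = 181/2.

90.50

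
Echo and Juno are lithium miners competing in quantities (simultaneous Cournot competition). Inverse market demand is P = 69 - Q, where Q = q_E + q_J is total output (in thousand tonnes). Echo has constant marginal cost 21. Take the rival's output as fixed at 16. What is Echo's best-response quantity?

With the rival's output fixed at 16, Echo's profit is π_E = (69 - 16 - q_E)q_E - (21q_E) = (53 - q_E)q_E - (21q_E).
∂π_E/∂q_E = 32 - 2q_E = 0, so q_E = 16.

16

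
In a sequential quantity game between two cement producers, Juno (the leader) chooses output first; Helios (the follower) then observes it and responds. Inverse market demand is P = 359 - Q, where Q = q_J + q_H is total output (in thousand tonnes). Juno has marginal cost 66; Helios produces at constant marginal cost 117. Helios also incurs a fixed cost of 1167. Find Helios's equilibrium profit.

58

The follower Helios best-responds to any q_J: π_H = (359 - Q)q_H - 117q_H.
Setting the follower's marginal profit to zero, 242 - q_J - 2q_H = 0, i.e. q_H = (242 - q_J)/2.
Juno substitutes q_H(q_J) into its own profit: π_J = q_J(359 - q_J - (242 - q_J)/2) - 66q_J = (238 - (1/2)q_J)q_J - 66q_J.
Leader FOC: 172 - q_J = 0, so q_J = 172.
Then q_H = (242 - 172)/2 = 35.
Price P = 359 - 207 = 152.
Helios's profit: (152 - 117)·35 - 1167 = 58.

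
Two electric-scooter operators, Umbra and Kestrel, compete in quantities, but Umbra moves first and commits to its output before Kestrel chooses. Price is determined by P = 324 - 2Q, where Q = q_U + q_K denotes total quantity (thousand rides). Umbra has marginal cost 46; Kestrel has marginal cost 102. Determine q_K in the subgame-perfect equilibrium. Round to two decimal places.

13.75

Solve by backward induction. Given q_U, the follower Kestrel maximises π_K = (324 - 2q_U - 2q_K)q_K - 102q_K.
Setting the follower's marginal profit to zero, 222 - 2q_U - 4q_K = 0, i.e. q_K = (222 - 2q_U)/4.
The leader anticipates this reaction. Substituting into P = 324 - 2Q gives P = 213 - q_U, so π_U = (213 - q_U)q_U - 46q_U.
The leader's first-order condition 167 - 2q_U = 0 yields q_U = 167/2.
Then q_K = (222 - 2·(167/2))/4 = 55/4.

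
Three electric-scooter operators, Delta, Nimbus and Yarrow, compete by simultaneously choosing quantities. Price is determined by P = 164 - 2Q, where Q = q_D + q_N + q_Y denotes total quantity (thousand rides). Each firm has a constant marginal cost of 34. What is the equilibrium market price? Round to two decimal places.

A representative firm's profit is π_i = q_i(164 - 2Q) - 34q_i.
Setting ∂π_i/∂q_i = 0 with rivals' quantities fixed: 130 - 4q_i - 2·Σ_{j≠i} q_j = 0.
With identical firms every q_j equals q_i, so Σ_{j≠i} q_j = 2q_i and 130 = 8q_i, giving q_i = 65/4.
Total output Q = 195/4, so price P = 164 - 2·(195/4) = 133/2.

66.50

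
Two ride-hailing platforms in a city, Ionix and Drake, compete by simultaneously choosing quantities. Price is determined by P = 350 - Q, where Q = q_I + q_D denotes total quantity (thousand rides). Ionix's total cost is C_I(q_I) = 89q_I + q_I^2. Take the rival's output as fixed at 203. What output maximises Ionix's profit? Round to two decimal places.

14.50

With the rival's output fixed at 203, Ionix's profit is π_I = (350 - 203 - q_I)q_I - (89q_I + q_I²) = (147 - q_I)q_I - (89q_I + q_I²).
∂π_I/∂q_I = 58 - 4q_I = 0, so q_I = 29/2.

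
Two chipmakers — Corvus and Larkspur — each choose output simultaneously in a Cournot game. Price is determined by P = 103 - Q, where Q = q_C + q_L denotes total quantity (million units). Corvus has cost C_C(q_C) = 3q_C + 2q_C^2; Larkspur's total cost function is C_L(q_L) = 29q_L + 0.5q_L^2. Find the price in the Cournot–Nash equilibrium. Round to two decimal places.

Corvus's profit: π_C = (103 - Q)q_C - (3q_C + 2q_C²). Setting ∂π_C/∂q_C = 0: 100 - 6q_C - (q_L) = 0.
Larkspur's first-order condition: 74 - 3q_L - (q_C) = 0.
So q_C = (100 - q_L)/6 and q_L = (74 - q_C)/3.
Substituting one into the other gives q_C = 226/17 and q_L = 344/17.
Total output Q = 570/17, so price P = 103 - 570/17 = 1181/17.

69.47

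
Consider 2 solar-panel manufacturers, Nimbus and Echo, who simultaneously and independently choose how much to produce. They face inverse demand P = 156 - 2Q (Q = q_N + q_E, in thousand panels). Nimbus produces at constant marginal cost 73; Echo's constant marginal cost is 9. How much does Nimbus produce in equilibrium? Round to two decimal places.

3.17

Nimbus's profit: π_N = (156 - 2Q)q_N - (73q_N). Setting ∂π_N/∂q_N = 0: 83 - 4q_N - 2(q_E) = 0.
Echo's profit: π_E = (156 - 2Q)q_E - (9q_E). Setting ∂π_E/∂q_E = 0: 147 - 4q_E - 2(q_N) = 0.
So q_N = (83 - 2q_E)/4 and q_E = (147 - 2q_N)/4.
Solving the pair: q_N = 19/6, q_E = 211/6.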